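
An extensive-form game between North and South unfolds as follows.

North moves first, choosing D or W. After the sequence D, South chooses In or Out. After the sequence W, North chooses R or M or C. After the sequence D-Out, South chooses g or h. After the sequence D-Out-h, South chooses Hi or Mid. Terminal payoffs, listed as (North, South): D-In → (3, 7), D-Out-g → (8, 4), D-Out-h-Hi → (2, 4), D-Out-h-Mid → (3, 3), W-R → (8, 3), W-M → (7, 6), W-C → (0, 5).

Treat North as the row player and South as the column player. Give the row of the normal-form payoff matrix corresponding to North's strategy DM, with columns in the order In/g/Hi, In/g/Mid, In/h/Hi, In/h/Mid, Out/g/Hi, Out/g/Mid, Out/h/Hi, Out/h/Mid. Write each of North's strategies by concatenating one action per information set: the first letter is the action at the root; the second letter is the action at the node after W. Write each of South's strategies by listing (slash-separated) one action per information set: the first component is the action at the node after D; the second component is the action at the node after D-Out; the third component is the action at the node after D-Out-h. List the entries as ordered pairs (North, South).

vs In/g/Hi: North plays D → South plays In at [D] → (3, 7)
vs In/g/Mid: North plays D → South plays In at [D] → (3, 7)
vs In/h/Hi: North plays D → South plays In at [D] → (3, 7)
vs In/h/Mid: North plays D → South plays In at [D] → (3, 7)
vs Out/g/Hi: North plays D → South plays Out at [D] → South plays g at [D-Out] → (8, 4)
vs Out/g/Mid: North plays D → South plays Out at [D] → South plays g at [D-Out] → (8, 4)
vs Out/h/Hi: North plays D → South plays Out at [D] → South plays h at [D-Out] → South plays Hi at [D-Out-h] → (2, 4)
vs Out/h/Mid: North plays D → South plays Out at [D] → South plays h at [D-Out] → South plays Mid at [D-Out-h] → (3, 3)

(3,7) (3,7) (3,7) (3,7) (8,4) (8,4) (2,4) (3,3)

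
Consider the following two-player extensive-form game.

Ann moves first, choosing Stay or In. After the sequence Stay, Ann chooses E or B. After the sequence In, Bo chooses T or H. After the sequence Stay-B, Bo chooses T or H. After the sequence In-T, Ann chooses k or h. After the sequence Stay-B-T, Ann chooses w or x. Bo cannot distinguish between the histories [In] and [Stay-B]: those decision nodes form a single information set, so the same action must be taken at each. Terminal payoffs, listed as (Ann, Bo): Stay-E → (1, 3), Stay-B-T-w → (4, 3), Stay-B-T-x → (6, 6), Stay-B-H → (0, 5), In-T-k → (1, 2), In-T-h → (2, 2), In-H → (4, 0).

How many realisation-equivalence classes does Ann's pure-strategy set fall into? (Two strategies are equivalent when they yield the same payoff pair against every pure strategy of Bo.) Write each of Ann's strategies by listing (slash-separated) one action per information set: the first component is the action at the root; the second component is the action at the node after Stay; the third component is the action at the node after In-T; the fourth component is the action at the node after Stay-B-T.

5

Ann has 16 pure strategies: Stay/E/k/w, Stay/E/k/x, Stay/E/h/w, Stay/E/h/x, Stay/B/k/w, Stay/B/k/x, Stay/B/h/w, Stay/B/h/x, In/E/k/w, In/E/k/x, In/E/h/w, In/E/h/x, In/B/k/w, In/B/k/x, In/B/h/w, In/B/h/x. Columns: T, H.
{Stay/E/k/w, Stay/E/k/x, Stay/E/h/w, Stay/E/h/x} → row (1,3) (1,3)
{Stay/B/k/w, Stay/B/h/w} → row (4,3) (0,5)
{Stay/B/k/x, Stay/B/h/x} → row (6,6) (0,5)
{In/E/k/w, In/E/k/x, In/B/k/w, In/B/k/x} → row (1,2) (4,0)
{In/E/h/w, In/E/h/x, In/B/h/w, In/B/h/x} → row (2,2) (4,0)
That's 5 distinct rows out of 16 strategies.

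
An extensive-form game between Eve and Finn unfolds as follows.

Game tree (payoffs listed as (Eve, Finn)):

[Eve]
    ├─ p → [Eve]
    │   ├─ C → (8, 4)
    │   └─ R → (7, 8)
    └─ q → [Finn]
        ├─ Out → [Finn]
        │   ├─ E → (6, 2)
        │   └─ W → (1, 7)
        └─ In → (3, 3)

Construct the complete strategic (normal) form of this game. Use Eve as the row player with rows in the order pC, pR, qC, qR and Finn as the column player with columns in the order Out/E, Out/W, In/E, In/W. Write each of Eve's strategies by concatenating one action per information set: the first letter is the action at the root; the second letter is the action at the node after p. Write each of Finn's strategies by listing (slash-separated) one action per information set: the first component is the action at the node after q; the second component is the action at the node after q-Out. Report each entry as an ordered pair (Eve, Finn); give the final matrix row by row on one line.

pC: (8,4) (8,4) (8,4) (8,4) | pR: (7,8) (7,8) (7,8) (7,8) | qC: (6,2) (1,7) (3,3) (3,3) | qR: (6,2) (1,7) (3,3) (3,3)

        Out/E    Out/W     In/E     In/W
  pC    (8,4)    (8,4)    (8,4)    (8,4)
  pR    (7,8)    (7,8)    (7,8)    (7,8)
  qC    (6,2)    (1,7)    (3,3)    (3,3)
  qR    (6,2)    (1,7)    (3,3)    (3,3)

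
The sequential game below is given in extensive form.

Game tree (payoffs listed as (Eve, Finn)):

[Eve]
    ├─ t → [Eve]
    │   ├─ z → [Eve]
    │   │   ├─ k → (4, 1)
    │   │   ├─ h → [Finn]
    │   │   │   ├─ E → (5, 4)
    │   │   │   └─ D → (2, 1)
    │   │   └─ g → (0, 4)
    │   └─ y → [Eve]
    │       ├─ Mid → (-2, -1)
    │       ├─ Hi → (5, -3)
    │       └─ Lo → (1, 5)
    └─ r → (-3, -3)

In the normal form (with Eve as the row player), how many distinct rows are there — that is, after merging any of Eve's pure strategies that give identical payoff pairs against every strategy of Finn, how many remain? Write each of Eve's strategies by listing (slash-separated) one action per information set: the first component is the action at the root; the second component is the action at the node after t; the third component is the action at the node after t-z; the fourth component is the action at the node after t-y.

Eve has 36 pure strategies: t/z/k/Mid, t/z/k/Hi, t/z/k/Lo, t/z/h/Mid, t/z/h/Hi, t/z/h/Lo, t/z/g/Mid, t/z/g/Hi, t/z/g/Lo, t/y/k/Mid, t/y/k/Hi, t/y/k/Lo, t/y/h/Mid, t/y/h/Hi, t/y/h/Lo, t/y/g/Mid, t/y/g/Hi, t/y/g/Lo, r/z/k/Mid, r/z/k/Hi, r/z/k/Lo, r/z/h/Mid, r/z/h/Hi, r/z/h/Lo, r/z/g/Mid, r/z/g/Hi, r/z/g/Lo, r/y/k/Mid, r/y/k/Hi, r/y/k/Lo, r/y/h/Mid, r/y/h/Hi, r/y/h/Lo, r/y/g/Mid, r/y/g/Hi, r/y/g/Lo. Columns: E, D.
{t/z/k/Mid, t/z/k/Hi, t/z/k/Lo} → row (4,1) (4,1)
{t/z/h/Mid, t/z/h/Hi, t/z/h/Lo} → row (5,4) (2,1)
{t/z/g/Mid, t/z/g/Hi, t/z/g/Lo} → row (0,4) (0,4)
{t/y/k/Mid, t/y/h/Mid, t/y/g/Mid} → row (-2,-1) (-2,-1)
{t/y/k/Hi, t/y/h/Hi, t/y/g/Hi} → row (5,-3) (5,-3)
{t/y/k/Lo, t/y/h/Lo, t/y/g/Lo} → row (1,5) (1,5)
{r/z/k/Mid, r/z/k/Hi, r/z/k/Lo, r/z/h/Mid, r/z/h/Hi, r/z/h/Lo, r/z/g/Mid, r/z/g/Hi, r/z/g/Lo, r/y/k/Mid, r/y/k/Hi, r/y/k/Lo, r/y/h/Mid, r/y/h/Hi, r/y/h/Lo, r/y/g/Mid, r/y/g/Hi, r/y/g/Lo} → row (-3,-3) (-3,-3)
That's 7 distinct rows out of 36 strategies.

7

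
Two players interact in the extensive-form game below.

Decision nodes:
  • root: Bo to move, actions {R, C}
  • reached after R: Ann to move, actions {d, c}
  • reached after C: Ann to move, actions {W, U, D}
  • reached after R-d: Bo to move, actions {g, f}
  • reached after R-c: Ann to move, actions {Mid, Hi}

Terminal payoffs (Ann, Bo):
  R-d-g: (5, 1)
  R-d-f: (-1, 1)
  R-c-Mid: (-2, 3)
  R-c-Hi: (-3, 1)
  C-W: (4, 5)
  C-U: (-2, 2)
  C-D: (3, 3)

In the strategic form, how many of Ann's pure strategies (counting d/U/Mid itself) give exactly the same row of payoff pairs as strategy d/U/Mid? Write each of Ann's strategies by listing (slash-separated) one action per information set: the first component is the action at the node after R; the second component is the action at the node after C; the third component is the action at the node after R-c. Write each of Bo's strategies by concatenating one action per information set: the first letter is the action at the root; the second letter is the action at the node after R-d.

Row for d/U/Mid (columns Rg, Rf, Cg, Cf): (5,1) (-1,1) (-2,2) (-2,2).
Under d/U/Mid, Ann's choice at the node after R-c can never be reached regardless of what Bo does, so varying those choices leaves every outcome unchanged.
Holding the reachable choices fixed and varying the unreachable one freely already gives 2 equivalent strategies.
No other strategy reproduces this row, so those 2 are the full class: d/U/Mid, d/U/Hi.

2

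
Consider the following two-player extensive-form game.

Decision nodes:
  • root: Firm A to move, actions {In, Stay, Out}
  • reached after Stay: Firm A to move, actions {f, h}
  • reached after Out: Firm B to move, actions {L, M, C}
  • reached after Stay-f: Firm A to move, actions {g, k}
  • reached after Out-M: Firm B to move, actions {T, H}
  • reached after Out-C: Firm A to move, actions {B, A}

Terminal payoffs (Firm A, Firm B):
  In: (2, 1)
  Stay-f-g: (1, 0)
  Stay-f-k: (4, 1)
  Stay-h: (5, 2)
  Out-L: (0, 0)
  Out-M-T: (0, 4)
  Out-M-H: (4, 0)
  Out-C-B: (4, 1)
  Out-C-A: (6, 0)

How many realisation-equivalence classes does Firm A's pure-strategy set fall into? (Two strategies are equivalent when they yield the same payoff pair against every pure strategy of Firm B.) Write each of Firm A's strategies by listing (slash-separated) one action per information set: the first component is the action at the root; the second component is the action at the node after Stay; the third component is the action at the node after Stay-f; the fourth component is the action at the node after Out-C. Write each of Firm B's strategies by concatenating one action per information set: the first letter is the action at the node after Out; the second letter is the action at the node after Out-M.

Firm A has 24 pure strategies: In/f/g/B, In/f/g/A, In/f/k/B, In/f/k/A, In/h/g/B, In/h/g/A, In/h/k/B, In/h/k/A, Stay/f/g/B, Stay/f/g/A, Stay/f/k/B, Stay/f/k/A, Stay/h/g/B, Stay/h/g/A, Stay/h/k/B, Stay/h/k/A, Out/f/g/B, Out/f/g/A, Out/f/k/B, Out/f/k/A, Out/h/g/B, Out/h/g/A, Out/h/k/B, Out/h/k/A. Columns: LT, LH, MT, MH, CT, CH.
{In/f/g/B, In/f/g/A, In/f/k/B, In/f/k/A, In/h/g/B, In/h/g/A, In/h/k/B, In/h/k/A} → row (2,1) (2,1) (2,1) (2,1) (2,1) (2,1)
{Stay/f/g/B, Stay/f/g/A} → row (1,0) (1,0) (1,0) (1,0) (1,0) (1,0)
{Stay/f/k/B, Stay/f/k/A} → row (4,1) (4,1) (4,1) (4,1) (4,1) (4,1)
{Stay/h/g/B, Stay/h/g/A, Stay/h/k/B, Stay/h/k/A} → row (5,2) (5,2) (5,2) (5,2) (5,2) (5,2)
{Out/f/g/B, Out/f/k/B, Out/h/g/B, Out/h/k/B} → row (0,0) (0,0) (0,4) (4,0) (4,1) (4,1)
{Out/f/g/A, Out/f/k/A, Out/h/g/A, Out/h/k/A} → row (0,0) (0,0) (0,4) (4,0) (6,0) (6,0)
That's 6 distinct rows out of 24 strategies.

6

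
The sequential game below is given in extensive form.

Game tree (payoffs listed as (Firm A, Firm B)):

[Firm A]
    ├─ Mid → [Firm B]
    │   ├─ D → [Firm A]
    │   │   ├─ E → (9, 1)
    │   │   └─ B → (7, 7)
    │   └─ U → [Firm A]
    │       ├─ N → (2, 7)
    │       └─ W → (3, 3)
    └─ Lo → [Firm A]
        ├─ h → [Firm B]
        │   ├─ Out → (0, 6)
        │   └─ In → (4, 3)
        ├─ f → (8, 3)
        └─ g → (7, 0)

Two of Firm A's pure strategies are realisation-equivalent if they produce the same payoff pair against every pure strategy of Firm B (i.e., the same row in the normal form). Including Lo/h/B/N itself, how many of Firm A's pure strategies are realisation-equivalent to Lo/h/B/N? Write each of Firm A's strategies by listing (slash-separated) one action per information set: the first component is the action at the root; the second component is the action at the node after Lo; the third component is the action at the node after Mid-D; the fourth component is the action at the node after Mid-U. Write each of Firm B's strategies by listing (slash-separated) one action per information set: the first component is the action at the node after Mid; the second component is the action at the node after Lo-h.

4

Row for Lo/h/B/N (columns D/Out, D/In, U/Out, U/In): (0,6) (4,3) (0,6) (4,3).
Under Lo/h/B/N, Firm A's choice at the node after Mid-D and at the node after Mid-U can never be reached regardless of what Firm B does, so varying those choices leaves every outcome unchanged.
Holding the reachable choices fixed and varying the unreachable ones freely already gives 2 × 2 = 4 equivalent strategies.
No other strategy reproduces this row, so those 4 are the full class: Lo/h/E/N, Lo/h/E/W, Lo/h/B/N, Lo/h/B/W.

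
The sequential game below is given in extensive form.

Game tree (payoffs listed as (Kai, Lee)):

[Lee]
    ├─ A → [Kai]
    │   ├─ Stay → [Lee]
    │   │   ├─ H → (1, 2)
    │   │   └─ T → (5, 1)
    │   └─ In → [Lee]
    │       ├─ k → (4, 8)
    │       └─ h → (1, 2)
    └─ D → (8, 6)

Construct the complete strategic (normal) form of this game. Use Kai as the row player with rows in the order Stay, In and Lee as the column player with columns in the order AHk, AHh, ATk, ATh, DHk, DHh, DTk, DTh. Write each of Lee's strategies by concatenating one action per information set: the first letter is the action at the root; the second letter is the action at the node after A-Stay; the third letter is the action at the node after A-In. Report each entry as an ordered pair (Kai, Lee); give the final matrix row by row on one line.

Stay: (1,2) (1,2) (5,1) (5,1) (8,6) (8,6) (8,6) (8,6) | In: (4,8) (1,2) (4,8) (1,2) (8,6) (8,6) (8,6) (8,6)

          AHk      AHh      ATk      ATh      DHk      DHh      DTk      DTh
Stay    (1,2)    (1,2)    (5,1)    (5,1)    (8,6)    (8,6)    (8,6)    (8,6)
  In    (4,8)    (1,2)    (4,8)    (1,2)    (8,6)    (8,6)    (8,6)    (8,6)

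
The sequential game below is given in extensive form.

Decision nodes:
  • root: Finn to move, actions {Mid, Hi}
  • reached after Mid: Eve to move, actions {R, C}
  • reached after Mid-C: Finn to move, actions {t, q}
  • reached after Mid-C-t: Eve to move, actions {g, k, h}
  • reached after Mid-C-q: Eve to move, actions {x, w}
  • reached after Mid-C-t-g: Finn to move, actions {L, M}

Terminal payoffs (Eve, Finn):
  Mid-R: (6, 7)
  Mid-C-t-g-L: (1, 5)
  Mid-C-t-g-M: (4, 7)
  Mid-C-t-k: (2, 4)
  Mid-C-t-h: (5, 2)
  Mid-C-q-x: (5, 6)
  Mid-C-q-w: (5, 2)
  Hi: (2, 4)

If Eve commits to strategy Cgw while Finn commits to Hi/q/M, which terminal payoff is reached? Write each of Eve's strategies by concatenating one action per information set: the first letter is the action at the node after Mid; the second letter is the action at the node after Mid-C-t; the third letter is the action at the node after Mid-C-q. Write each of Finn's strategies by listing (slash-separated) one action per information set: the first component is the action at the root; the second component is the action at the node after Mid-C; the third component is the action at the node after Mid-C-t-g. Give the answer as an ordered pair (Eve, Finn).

(2, 4)

Trace the play path from the root:
  Finn plays Hi
→ terminal payoff (2, 4).
(Eve's choice at the node after Mid is never reached on this path, so it doesn't affect the outcome.)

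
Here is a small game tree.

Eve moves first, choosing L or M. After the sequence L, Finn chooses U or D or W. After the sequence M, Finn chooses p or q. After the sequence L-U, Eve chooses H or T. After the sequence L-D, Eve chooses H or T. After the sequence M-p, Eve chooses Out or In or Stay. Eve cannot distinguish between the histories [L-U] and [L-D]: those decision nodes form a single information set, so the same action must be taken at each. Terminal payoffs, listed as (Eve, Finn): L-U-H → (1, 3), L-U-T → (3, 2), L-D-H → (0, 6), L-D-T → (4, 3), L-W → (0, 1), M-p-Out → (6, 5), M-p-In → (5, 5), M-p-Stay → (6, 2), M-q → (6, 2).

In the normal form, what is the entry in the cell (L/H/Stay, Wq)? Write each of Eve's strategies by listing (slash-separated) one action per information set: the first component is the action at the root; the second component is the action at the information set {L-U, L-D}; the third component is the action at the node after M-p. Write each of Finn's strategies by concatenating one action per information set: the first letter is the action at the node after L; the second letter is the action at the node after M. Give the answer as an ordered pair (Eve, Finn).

Trace the play path from the root:
  Eve plays L
  Finn plays W at [L]
→ terminal payoff (0, 1).
(Eve's choice at the information set {L-U, L-D} is never reached on this path, so it doesn't affect the outcome.)

(0, 1)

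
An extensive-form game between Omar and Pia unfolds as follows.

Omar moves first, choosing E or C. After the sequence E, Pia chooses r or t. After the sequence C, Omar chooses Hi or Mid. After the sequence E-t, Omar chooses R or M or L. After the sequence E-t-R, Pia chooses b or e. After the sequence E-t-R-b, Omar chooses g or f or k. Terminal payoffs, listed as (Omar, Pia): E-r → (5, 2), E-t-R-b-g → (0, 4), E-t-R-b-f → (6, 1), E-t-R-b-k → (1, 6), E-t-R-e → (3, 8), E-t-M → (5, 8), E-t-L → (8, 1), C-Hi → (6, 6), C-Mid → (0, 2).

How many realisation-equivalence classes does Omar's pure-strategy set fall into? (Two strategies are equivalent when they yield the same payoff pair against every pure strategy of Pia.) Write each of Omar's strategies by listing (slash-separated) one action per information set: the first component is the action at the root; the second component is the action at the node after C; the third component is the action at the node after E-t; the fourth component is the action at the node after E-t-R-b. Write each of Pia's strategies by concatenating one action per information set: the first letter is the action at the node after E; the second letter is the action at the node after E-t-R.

Omar has 36 pure strategies: E/Hi/R/g, E/Hi/R/f, E/Hi/R/k, E/Hi/M/g, E/Hi/M/f, E/Hi/M/k, E/Hi/L/g, E/Hi/L/f, E/Hi/L/k, E/Mid/R/g, E/Mid/R/f, E/Mid/R/k, E/Mid/M/g, E/Mid/M/f, E/Mid/M/k, E/Mid/L/g, E/Mid/L/f, E/Mid/L/k, C/Hi/R/g, C/Hi/R/f, C/Hi/R/k, C/Hi/M/g, C/Hi/M/f, C/Hi/M/k, C/Hi/L/g, C/Hi/L/f, C/Hi/L/k, C/Mid/R/g, C/Mid/R/f, C/Mid/R/k, C/Mid/M/g, C/Mid/M/f, C/Mid/M/k, C/Mid/L/g, C/Mid/L/f, C/Mid/L/k. Columns: rb, re, tb, te.
{E/Hi/R/g, E/Mid/R/g} → row (5,2) (5,2) (0,4) (3,8)
{E/Hi/R/f, E/Mid/R/f} → row (5,2) (5,2) (6,1) (3,8)
{E/Hi/R/k, E/Mid/R/k} → row (5,2) (5,2) (1,6) (3,8)
{E/Hi/M/g, E/Hi/M/f, E/Hi/M/k, E/Mid/M/g, E/Mid/M/f, E/Mid/M/k} → row (5,2) (5,2) (5,8) (5,8)
{E/Hi/L/g, E/Hi/L/f, E/Hi/L/k, E/Mid/L/g, E/Mid/L/f, E/Mid/L/k} → row (5,2) (5,2) (8,1) (8,1)
{C/Hi/R/g, C/Hi/R/f, C/Hi/R/k, C/Hi/M/g, C/Hi/M/f, C/Hi/M/k, C/Hi/L/g, C/Hi/L/f, C/Hi/L/k} → row (6,6) (6,6) (6,6) (6,6)
{C/Mid/R/g, C/Mid/R/f, C/Mid/R/k, C/Mid/M/g, C/Mid/M/f, C/Mid/M/k, C/Mid/L/g, C/Mid/L/f, C/Mid/L/k} → row (0,2) (0,2) (0,2) (0,2)
That's 7 distinct rows out of 36 strategies.

7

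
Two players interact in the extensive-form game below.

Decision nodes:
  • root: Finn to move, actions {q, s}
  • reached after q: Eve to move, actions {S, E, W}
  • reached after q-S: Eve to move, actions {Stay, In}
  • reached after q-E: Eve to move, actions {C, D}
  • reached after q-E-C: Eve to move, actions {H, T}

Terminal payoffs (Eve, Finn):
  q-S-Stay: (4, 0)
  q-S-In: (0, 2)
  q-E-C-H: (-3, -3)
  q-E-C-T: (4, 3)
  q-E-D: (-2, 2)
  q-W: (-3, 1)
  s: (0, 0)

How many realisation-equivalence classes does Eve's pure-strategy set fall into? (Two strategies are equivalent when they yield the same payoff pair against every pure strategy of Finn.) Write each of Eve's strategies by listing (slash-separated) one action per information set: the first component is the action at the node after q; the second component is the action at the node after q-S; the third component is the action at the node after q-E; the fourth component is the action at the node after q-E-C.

6

Eve has 24 pure strategies: S/Stay/C/H, S/Stay/C/T, S/Stay/D/H, S/Stay/D/T, S/In/C/H, S/In/C/T, S/In/D/H, S/In/D/T, E/Stay/C/H, E/Stay/C/T, E/Stay/D/H, E/Stay/D/T, E/In/C/H, E/In/C/T, E/In/D/H, E/In/D/T, W/Stay/C/H, W/Stay/C/T, W/Stay/D/H, W/Stay/D/T, W/In/C/H, W/In/C/T, W/In/D/H, W/In/D/T. Columns: q, s.
{S/Stay/C/H, S/Stay/C/T, S/Stay/D/H, S/Stay/D/T} → row (4,0) (0,0)
{S/In/C/H, S/In/C/T, S/In/D/H, S/In/D/T} → row (0,2) (0,0)
{E/Stay/C/H, E/In/C/H} → row (-3,-3) (0,0)
{E/Stay/C/T, E/In/C/T} → row (4,3) (0,0)
{E/Stay/D/H, E/Stay/D/T, E/In/D/H, E/In/D/T} → row (-2,2) (0,0)
{W/Stay/C/H, W/Stay/C/T, W/Stay/D/H, W/Stay/D/T, W/In/C/H, W/In/C/T, W/In/D/H, W/In/D/T} → row (-3,1) (0,0)
That's 6 distinct rows out of 24 strategies.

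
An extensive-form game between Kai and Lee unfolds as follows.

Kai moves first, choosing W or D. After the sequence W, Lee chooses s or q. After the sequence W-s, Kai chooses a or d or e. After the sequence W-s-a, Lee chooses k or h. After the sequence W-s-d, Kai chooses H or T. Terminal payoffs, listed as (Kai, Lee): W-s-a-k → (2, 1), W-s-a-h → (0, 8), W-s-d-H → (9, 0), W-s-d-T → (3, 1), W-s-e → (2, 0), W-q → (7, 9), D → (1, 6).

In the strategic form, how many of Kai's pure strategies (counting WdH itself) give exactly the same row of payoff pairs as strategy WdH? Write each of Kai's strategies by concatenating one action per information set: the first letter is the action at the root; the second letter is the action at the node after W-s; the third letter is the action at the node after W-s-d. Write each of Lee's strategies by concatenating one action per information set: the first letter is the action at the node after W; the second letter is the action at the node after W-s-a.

1

Row for WdH (columns sk, sh, qk, qh): (9,0) (9,0) (7,9) (7,9).
Every one of Kai's information sets is on the play path for some reply by Lee when Kai follows WdH.
Changing the action at any of them therefore changes at least one column, so only WdH itself gives this row.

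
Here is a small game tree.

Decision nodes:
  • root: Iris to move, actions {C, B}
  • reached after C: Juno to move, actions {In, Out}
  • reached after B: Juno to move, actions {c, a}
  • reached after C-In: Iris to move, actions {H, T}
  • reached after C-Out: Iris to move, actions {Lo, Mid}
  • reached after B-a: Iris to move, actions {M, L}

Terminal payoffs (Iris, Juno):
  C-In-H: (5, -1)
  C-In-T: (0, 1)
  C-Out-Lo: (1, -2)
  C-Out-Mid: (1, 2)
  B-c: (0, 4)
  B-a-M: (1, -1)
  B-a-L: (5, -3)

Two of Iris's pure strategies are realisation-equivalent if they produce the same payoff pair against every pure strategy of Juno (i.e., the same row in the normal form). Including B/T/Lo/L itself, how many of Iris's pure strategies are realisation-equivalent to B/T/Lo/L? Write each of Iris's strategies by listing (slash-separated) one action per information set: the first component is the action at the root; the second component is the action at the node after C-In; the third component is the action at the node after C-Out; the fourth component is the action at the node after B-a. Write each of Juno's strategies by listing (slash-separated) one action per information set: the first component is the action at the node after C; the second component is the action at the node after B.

Row for B/T/Lo/L (columns In/c, In/a, Out/c, Out/a): (0,4) (5,-3) (0,4) (5,-3).
Under B/T/Lo/L, Iris's choice at the node after C-In and at the node after C-Out can never be reached regardless of what Juno does, so varying those choices leaves every outcome unchanged.
Holding the reachable choices fixed and varying the unreachable ones freely already gives 2 × 2 = 4 equivalent strategies.
No other strategy reproduces this row, so those 4 are the full class: B/H/Lo/L, B/H/Mid/L, B/T/Lo/L, B/T/Mid/L.

4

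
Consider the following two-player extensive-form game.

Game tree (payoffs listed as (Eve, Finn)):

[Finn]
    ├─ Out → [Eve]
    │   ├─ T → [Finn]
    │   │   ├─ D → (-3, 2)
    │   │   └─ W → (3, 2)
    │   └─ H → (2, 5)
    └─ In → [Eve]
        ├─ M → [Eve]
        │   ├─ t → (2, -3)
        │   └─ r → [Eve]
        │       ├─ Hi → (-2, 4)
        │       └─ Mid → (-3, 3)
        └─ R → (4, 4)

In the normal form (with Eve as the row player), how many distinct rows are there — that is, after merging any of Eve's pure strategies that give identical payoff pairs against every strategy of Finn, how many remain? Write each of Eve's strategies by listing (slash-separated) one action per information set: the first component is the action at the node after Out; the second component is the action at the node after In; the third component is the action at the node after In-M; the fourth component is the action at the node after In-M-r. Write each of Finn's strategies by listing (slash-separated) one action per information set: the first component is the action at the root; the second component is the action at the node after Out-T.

Eve has 16 pure strategies: T/M/t/Hi, T/M/t/Mid, T/M/r/Hi, T/M/r/Mid, T/R/t/Hi, T/R/t/Mid, T/R/r/Hi, T/R/r/Mid, H/M/t/Hi, H/M/t/Mid, H/M/r/Hi, H/M/r/Mid, H/R/t/Hi, H/R/t/Mid, H/R/r/Hi, H/R/r/Mid. Columns: Out/D, Out/W, In/D, In/W.
{T/M/t/Hi, T/M/t/Mid} → row (-3,2) (3,2) (2,-3) (2,-3)
{T/M/r/Hi} → row (-3,2) (3,2) (-2,4) (-2,4)
{T/M/r/Mid} → row (-3,2) (3,2) (-3,3) (-3,3)
{T/R/t/Hi, T/R/t/Mid, T/R/r/Hi, T/R/r/Mid} → row (-3,2) (3,2) (4,4) (4,4)
{H/M/t/Hi, H/M/t/Mid} → row (2,5) (2,5) (2,-3) (2,-3)
{H/M/r/Hi} → row (2,5) (2,5) (-2,4) (-2,4)
{H/M/r/Mid} → row (2,5) (2,5) (-3,3) (-3,3)
{H/R/t/Hi, H/R/t/Mid, H/R/r/Hi, H/R/r/Mid} → row (2,5) (2,5) (4,4) (4,4)
That's 8 distinct rows out of 16 strategies.

8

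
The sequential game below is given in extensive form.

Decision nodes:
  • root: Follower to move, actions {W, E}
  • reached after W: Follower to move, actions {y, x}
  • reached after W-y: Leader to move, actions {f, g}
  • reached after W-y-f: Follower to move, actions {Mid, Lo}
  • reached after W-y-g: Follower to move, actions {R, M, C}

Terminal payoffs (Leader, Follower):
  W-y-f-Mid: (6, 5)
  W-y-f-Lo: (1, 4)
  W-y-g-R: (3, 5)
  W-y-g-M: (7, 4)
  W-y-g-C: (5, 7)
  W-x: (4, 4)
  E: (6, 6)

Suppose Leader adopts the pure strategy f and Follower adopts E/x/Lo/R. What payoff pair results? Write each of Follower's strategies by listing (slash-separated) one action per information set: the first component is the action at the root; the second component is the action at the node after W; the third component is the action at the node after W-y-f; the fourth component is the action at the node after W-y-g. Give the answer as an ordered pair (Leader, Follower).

Trace the play path from the root:
  Follower plays E
→ terminal payoff (6, 6).
(Leader's choice at the node after W-y is never reached on this path, so it doesn't affect the outcome.)

(6, 6)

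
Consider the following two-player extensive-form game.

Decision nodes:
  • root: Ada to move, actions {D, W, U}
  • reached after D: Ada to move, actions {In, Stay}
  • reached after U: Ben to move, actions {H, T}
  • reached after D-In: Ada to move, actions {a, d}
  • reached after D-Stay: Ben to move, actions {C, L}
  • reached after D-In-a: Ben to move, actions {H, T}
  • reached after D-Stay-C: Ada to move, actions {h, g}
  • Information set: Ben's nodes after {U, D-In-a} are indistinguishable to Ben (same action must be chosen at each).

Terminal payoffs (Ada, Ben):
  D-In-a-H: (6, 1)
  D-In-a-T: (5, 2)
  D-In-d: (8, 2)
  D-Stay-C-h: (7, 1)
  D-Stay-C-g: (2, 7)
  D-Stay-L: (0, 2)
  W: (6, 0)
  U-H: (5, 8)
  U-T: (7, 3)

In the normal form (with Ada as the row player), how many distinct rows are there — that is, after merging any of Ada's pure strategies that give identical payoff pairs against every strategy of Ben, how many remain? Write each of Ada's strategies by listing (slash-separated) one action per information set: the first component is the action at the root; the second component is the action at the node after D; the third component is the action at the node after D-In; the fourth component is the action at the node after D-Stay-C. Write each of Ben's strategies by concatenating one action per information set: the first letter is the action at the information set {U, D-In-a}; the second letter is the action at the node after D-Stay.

Ada has 24 pure strategies: D/In/a/h, D/In/a/g, D/In/d/h, D/In/d/g, D/Stay/a/h, D/Stay/a/g, D/Stay/d/h, D/Stay/d/g, W/In/a/h, W/In/a/g, W/In/d/h, W/In/d/g, W/Stay/a/h, W/Stay/a/g, W/Stay/d/h, W/Stay/d/g, U/In/a/h, U/In/a/g, U/In/d/h, U/In/d/g, U/Stay/a/h, U/Stay/a/g, U/Stay/d/h, U/Stay/d/g. Columns: HC, HL, TC, TL.
{D/In/a/h, D/In/a/g} → row (6,1) (6,1) (5,2) (5,2)
{D/In/d/h, D/In/d/g} → row (8,2) (8,2) (8,2) (8,2)
{D/Stay/a/h, D/Stay/d/h} → row (7,1) (0,2) (7,1) (0,2)
{D/Stay/a/g, D/Stay/d/g} → row (2,7) (0,2) (2,7) (0,2)
{W/In/a/h, W/In/a/g, W/In/d/h, W/In/d/g, W/Stay/a/h, W/Stay/a/g, W/Stay/d/h, W/Stay/d/g} → row (6,0) (6,0) (6,0) (6,0)
{U/In/a/h, U/In/a/g, U/In/d/h, U/In/d/g, U/Stay/a/h, U/Stay/a/g, U/Stay/d/h, U/Stay/d/g} → row (5,8) (5,8) (7,3) (7,3)
That's 6 distinct rows out of 24 strategies.

6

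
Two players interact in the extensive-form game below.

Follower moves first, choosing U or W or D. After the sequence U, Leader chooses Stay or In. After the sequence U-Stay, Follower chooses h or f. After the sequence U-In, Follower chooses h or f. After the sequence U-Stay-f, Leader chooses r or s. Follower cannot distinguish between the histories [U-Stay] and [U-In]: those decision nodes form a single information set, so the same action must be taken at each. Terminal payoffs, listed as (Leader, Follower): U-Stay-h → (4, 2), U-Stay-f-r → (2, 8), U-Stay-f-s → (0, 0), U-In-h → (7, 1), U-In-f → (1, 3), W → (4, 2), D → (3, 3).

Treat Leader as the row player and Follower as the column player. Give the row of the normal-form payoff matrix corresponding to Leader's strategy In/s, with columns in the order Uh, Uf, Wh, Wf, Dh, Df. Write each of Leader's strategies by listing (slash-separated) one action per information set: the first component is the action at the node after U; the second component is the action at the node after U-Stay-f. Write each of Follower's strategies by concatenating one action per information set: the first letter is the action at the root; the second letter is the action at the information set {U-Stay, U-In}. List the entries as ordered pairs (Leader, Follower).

vs Uh: Follower plays U → Leader plays In at [U] → Follower plays h at [U-In] → (7, 1)
vs Uf: Follower plays U → Leader plays In at [U] → Follower plays f at [U-In] → (1, 3)
vs Wh: Follower plays W → (4, 2)
vs Wf: Follower plays W → (4, 2)
vs Dh: Follower plays D → (3, 3)
vs Df: Follower plays D → (3, 3)

(7,1) (1,3) (4,2) (4,2) (3,3) (3,3)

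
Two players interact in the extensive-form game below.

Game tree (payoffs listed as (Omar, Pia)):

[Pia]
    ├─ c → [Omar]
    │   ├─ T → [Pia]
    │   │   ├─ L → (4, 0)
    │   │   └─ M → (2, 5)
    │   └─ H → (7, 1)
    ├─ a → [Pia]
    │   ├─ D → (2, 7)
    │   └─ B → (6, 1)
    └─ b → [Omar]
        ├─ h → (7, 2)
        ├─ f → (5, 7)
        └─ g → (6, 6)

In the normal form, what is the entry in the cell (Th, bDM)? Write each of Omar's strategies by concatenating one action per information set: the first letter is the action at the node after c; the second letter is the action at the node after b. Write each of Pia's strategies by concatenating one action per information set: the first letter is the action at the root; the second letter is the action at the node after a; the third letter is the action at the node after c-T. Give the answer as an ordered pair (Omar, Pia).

Trace the play path from the root:
  Pia plays b
  Omar plays h at [b]
→ terminal payoff (7, 2).
(Omar's choice at the node after c is never reached on this path, so it doesn't affect the outcome.)

(7, 2)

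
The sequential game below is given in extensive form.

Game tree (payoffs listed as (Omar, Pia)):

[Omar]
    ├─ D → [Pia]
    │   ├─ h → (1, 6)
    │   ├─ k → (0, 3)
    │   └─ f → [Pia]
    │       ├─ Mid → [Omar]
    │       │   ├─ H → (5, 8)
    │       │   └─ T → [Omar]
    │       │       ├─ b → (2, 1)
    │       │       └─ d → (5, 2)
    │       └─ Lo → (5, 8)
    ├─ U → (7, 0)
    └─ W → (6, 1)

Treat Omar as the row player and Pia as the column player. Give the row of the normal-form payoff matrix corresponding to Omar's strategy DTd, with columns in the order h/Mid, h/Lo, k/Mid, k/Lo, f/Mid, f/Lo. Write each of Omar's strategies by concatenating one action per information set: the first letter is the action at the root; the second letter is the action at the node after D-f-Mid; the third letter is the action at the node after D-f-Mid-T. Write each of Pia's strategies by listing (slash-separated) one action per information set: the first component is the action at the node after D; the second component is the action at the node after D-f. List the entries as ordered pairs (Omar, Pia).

(1,6) (1,6) (0,3) (0,3) (5,2) (5,8)

vs h/Mid: Omar plays D → Pia plays h at [D] → (1, 6)
vs h/Lo: Omar plays D → Pia plays h at [D] → (1, 6)
vs k/Mid: Omar plays D → Pia plays k at [D] → (0, 3)
vs k/Lo: Omar plays D → Pia plays k at [D] → (0, 3)
vs f/Mid: Omar plays D → Pia plays f at [D] → Pia plays Mid at [D-f] → Omar plays T at [D-f-Mid] → Omar plays d at [D-f-Mid-T] → (5, 2)
vs f/Lo: Omar plays D → Pia plays f at [D] → Pia plays Lo at [D-f] → (5, 8)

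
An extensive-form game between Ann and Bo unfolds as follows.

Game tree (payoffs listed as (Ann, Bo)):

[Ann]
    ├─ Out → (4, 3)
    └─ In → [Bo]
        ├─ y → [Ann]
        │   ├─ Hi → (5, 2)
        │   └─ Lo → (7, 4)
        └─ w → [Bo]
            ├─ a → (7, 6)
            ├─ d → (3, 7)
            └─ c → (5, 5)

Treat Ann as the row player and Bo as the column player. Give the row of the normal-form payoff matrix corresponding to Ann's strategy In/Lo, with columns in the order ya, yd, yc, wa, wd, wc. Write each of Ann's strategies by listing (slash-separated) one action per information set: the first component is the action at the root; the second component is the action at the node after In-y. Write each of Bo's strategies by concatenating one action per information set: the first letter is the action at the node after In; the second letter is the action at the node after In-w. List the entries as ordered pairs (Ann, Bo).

vs ya: Ann plays In → Bo plays y at [In] → Ann plays Lo at [In-y] → (7, 4)
vs yd: Ann plays In → Bo plays y at [In] → Ann plays Lo at [In-y] → (7, 4)
vs yc: Ann plays In → Bo plays y at [In] → Ann plays Lo at [In-y] → (7, 4)
vs wa: Ann plays In → Bo plays w at [In] → Bo plays a at [In-w] → (7, 6)
vs wd: Ann plays In → Bo plays w at [In] → Bo plays d at [In-w] → (3, 7)
vs wc: Ann plays In → Bo plays w at [In] → Bo plays c at [In-w] → (5, 5)

(7,4) (7,4) (7,4) (7,6) (3,7) (5,5)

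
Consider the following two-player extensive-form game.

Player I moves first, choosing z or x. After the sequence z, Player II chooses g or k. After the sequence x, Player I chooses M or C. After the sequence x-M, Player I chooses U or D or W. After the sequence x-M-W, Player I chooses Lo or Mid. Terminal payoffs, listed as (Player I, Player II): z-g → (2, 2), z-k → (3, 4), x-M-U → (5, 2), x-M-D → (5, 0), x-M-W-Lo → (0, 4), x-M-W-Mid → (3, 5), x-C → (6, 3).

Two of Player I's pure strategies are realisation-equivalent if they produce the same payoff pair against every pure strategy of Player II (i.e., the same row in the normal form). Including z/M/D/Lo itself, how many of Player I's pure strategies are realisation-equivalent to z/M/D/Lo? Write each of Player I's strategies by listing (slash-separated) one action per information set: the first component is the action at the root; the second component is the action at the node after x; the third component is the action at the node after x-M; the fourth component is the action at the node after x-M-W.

12

Row for z/M/D/Lo (columns g, k): (2,2) (3,4).
Under z/M/D/Lo, Player I's choice at the node after x and at the node after x-M and at the node after x-M-W can never be reached regardless of what Player II does, so varying those choices leaves every outcome unchanged.
Holding the reachable choices fixed and varying the unreachable ones freely already gives 2 × 3 × 2 = 12 equivalent strategies.
No other strategy reproduces this row, so those 12 are the full class: z/M/U/Lo, z/M/U/Mid, z/M/D/Lo, z/M/D/Mid, z/M/W/Lo, z/M/W/Mid, z/C/U/Lo, z/C/U/Mid, z/C/D/Lo, z/C/D/Mid, z/C/W/Lo, z/C/W/Mid.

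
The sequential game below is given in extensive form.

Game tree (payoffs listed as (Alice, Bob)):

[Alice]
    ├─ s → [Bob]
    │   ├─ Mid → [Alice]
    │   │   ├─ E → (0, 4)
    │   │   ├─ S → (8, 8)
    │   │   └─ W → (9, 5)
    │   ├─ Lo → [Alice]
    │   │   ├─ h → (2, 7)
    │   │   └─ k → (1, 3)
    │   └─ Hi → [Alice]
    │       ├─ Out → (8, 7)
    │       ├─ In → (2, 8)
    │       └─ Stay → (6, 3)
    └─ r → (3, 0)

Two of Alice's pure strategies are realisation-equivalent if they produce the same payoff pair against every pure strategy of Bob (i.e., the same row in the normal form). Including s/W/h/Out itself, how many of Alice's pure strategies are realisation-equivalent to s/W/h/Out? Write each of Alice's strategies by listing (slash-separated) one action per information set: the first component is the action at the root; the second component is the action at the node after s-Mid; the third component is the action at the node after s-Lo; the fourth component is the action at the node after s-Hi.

1

Row for s/W/h/Out (columns Mid, Lo, Hi): (9,5) (2,7) (8,7).
Every one of Alice's information sets is on the play path for some reply by Bob when Alice follows s/W/h/Out.
Changing the action at any of them therefore changes at least one column, so only s/W/h/Out itself gives this row.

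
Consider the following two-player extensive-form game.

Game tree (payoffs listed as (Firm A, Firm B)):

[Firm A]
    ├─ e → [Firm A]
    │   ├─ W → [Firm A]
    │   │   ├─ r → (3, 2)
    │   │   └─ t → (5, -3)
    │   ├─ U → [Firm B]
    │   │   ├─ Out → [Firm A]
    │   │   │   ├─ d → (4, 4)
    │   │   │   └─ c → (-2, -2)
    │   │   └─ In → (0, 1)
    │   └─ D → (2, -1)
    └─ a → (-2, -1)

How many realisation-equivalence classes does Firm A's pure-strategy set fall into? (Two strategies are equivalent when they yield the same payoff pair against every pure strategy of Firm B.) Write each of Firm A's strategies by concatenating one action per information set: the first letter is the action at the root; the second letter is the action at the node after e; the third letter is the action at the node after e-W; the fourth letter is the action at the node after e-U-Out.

6

Firm A has 24 pure strategies: eWrd, eWrc, eWtd, eWtc, eUrd, eUrc, eUtd, eUtc, eDrd, eDrc, eDtd, eDtc, aWrd, aWrc, aWtd, aWtc, aUrd, aUrc, aUtd, aUtc, aDrd, aDrc, aDtd, aDtc. Columns: Out, In.
{eWrd, eWrc} → row (3,2) (3,2)
{eWtd, eWtc} → row (5,-3) (5,-3)
{eUrd, eUtd} → row (4,4) (0,1)
{eUrc, eUtc} → row (-2,-2) (0,1)
{eDrd, eDrc, eDtd, eDtc} → row (2,-1) (2,-1)
{aWrd, aWrc, aWtd, aWtc, aUrd, aUrc, aUtd, aUtc, aDrd, aDrc, aDtd, aDtc} → row (-2,-1) (-2,-1)
That's 6 distinct rows out of 24 strategies.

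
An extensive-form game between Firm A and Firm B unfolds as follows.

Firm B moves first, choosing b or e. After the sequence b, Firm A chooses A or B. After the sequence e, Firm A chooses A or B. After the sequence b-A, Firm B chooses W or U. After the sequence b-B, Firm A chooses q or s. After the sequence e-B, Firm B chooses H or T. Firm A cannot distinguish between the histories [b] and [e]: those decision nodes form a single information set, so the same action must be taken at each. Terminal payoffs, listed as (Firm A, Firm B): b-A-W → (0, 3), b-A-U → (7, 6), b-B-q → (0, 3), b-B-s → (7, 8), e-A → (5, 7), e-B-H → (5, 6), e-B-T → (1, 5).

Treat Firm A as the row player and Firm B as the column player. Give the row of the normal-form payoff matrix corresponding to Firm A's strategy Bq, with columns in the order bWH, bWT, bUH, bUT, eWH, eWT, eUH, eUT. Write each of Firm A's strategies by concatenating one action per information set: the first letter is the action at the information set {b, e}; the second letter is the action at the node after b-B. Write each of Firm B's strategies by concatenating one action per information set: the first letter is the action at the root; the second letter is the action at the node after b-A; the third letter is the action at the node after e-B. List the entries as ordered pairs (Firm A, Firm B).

(0,3) (0,3) (0,3) (0,3) (5,6) (1,5) (5,6) (1,5)

vs bWH: Firm B plays b → Firm A plays B at [b] → Firm A plays q at [b-B] → (0, 3)
vs bWT: Firm B plays b → Firm A plays B at [b] → Firm A plays q at [b-B] → (0, 3)
vs bUH: Firm B plays b → Firm A plays B at [b] → Firm A plays q at [b-B] → (0, 3)
vs bUT: Firm B plays b → Firm A plays B at [b] → Firm A plays q at [b-B] → (0, 3)
vs eWH: Firm B plays e → Firm A plays B at [e] → Firm B plays H at [e-B] → (5, 6)
vs eWT: Firm B plays e → Firm A plays B at [e] → Firm B plays T at [e-B] → (1, 5)
vs eUH: Firm B plays e → Firm A plays B at [e] → Firm B plays H at [e-B] → (5, 6)
vs eUT: Firm B plays e → Firm A plays B at [e] → Firm B plays T at [e-B] → (1, 5)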